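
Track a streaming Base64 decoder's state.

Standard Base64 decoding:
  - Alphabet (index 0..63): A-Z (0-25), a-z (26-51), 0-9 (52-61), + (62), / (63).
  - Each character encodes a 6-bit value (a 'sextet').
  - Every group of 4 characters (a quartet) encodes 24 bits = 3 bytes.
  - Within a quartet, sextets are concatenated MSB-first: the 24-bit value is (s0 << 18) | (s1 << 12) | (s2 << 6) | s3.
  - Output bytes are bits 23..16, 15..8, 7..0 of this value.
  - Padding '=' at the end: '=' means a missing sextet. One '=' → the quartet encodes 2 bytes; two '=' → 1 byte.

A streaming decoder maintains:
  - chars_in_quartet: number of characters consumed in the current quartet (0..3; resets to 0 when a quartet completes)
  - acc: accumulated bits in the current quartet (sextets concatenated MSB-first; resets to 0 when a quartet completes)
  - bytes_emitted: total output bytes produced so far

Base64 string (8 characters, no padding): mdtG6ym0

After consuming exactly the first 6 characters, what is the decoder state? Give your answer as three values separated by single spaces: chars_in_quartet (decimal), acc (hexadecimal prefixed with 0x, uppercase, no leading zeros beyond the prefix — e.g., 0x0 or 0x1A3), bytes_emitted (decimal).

After char 0 ('m'=38): chars_in_quartet=1 acc=0x26 bytes_emitted=0
After char 1 ('d'=29): chars_in_quartet=2 acc=0x99D bytes_emitted=0
After char 2 ('t'=45): chars_in_quartet=3 acc=0x2676D bytes_emitted=0
After char 3 ('G'=6): chars_in_quartet=4 acc=0x99DB46 -> emit 99 DB 46, reset; bytes_emitted=3
After char 4 ('6'=58): chars_in_quartet=1 acc=0x3A bytes_emitted=3
After char 5 ('y'=50): chars_in_quartet=2 acc=0xEB2 bytes_emitted=3

Answer: 2 0xEB2 3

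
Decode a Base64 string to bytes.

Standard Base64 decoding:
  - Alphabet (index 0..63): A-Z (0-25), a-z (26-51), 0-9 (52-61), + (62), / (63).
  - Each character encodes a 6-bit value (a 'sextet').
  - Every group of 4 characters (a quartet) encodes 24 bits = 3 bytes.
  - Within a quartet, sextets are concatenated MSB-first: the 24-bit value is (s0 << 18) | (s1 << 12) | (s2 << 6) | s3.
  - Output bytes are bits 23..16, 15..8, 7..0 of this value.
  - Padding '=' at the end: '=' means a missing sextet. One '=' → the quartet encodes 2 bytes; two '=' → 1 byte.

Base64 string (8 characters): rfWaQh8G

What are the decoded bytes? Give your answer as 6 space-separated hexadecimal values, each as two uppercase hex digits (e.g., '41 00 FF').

Answer: AD F5 9A 42 1F 06

Derivation:
After char 0 ('r'=43): chars_in_quartet=1 acc=0x2B bytes_emitted=0
After char 1 ('f'=31): chars_in_quartet=2 acc=0xADF bytes_emitted=0
After char 2 ('W'=22): chars_in_quartet=3 acc=0x2B7D6 bytes_emitted=0
After char 3 ('a'=26): chars_in_quartet=4 acc=0xADF59A -> emit AD F5 9A, reset; bytes_emitted=3
After char 4 ('Q'=16): chars_in_quartet=1 acc=0x10 bytes_emitted=3
After char 5 ('h'=33): chars_in_quartet=2 acc=0x421 bytes_emitted=3
After char 6 ('8'=60): chars_in_quartet=3 acc=0x1087C bytes_emitted=3
After char 7 ('G'=6): chars_in_quartet=4 acc=0x421F06 -> emit 42 1F 06, reset; bytes_emitted=6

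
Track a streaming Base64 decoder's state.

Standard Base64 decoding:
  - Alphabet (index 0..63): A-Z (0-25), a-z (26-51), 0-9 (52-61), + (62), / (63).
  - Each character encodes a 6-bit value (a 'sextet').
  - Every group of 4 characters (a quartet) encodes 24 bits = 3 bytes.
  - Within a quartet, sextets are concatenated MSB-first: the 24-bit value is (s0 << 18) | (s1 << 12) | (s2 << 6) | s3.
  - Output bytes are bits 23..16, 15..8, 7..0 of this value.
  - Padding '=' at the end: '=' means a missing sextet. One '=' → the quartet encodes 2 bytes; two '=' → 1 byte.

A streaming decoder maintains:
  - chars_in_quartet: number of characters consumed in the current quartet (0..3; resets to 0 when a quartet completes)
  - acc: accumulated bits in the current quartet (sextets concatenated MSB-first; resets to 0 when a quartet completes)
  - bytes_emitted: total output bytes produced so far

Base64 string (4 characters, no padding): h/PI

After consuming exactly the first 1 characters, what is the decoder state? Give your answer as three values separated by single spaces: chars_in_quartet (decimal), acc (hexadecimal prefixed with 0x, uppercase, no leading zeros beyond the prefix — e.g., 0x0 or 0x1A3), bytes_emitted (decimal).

Answer: 1 0x21 0

Derivation:
After char 0 ('h'=33): chars_in_quartet=1 acc=0x21 bytes_emitted=0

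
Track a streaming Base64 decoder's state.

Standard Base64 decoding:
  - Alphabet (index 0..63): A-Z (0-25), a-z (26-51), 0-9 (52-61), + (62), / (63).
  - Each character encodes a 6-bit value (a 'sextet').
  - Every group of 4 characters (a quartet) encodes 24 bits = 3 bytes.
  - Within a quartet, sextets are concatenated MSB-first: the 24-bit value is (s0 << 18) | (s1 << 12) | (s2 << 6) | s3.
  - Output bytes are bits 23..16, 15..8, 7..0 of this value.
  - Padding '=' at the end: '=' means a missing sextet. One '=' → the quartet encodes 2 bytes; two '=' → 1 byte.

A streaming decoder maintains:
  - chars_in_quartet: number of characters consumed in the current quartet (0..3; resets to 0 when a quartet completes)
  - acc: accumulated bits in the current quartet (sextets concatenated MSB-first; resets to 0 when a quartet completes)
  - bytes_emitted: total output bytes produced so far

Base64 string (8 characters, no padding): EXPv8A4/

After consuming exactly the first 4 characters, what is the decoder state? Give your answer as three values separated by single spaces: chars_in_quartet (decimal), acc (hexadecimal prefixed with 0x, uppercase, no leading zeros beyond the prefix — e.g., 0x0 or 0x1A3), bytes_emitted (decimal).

After char 0 ('E'=4): chars_in_quartet=1 acc=0x4 bytes_emitted=0
After char 1 ('X'=23): chars_in_quartet=2 acc=0x117 bytes_emitted=0
After char 2 ('P'=15): chars_in_quartet=3 acc=0x45CF bytes_emitted=0
After char 3 ('v'=47): chars_in_quartet=4 acc=0x1173EF -> emit 11 73 EF, reset; bytes_emitted=3

Answer: 0 0x0 3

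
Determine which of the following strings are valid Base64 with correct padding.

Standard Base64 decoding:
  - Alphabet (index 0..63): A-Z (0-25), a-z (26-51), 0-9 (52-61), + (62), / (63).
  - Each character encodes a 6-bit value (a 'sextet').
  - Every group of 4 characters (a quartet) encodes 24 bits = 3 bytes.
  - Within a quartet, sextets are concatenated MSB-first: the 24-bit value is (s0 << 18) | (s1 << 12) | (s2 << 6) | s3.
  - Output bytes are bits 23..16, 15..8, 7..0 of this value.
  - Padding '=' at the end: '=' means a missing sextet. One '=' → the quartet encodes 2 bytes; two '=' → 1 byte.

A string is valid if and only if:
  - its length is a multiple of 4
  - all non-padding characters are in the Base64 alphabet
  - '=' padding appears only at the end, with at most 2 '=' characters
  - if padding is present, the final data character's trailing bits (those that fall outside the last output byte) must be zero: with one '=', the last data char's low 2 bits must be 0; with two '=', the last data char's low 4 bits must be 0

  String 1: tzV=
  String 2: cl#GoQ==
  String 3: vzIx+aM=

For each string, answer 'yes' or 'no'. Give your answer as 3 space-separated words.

String 1: 'tzV=' → invalid (bad trailing bits)
String 2: 'cl#GoQ==' → invalid (bad char(s): ['#'])
String 3: 'vzIx+aM=' → valid

Answer: no no yes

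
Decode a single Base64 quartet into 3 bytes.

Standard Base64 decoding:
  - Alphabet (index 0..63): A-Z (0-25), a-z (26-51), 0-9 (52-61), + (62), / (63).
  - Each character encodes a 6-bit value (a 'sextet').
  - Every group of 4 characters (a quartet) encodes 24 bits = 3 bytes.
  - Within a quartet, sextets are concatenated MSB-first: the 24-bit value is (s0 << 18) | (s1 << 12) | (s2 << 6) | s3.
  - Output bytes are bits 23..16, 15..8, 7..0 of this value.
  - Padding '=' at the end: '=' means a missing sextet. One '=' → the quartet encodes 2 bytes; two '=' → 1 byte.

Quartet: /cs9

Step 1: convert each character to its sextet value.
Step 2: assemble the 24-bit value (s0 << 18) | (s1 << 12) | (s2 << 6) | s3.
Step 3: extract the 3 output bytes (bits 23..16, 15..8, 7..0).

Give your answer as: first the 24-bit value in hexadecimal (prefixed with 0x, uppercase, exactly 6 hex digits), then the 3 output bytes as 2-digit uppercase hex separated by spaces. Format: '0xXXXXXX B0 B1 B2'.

Answer: 0xFDCB3D FD CB 3D

Derivation:
Sextets: /=63, c=28, s=44, 9=61
24-bit: (63<<18) | (28<<12) | (44<<6) | 61
      = 0xFC0000 | 0x01C000 | 0x000B00 | 0x00003D
      = 0xFDCB3D
Bytes: (v>>16)&0xFF=FD, (v>>8)&0xFF=CB, v&0xFF=3D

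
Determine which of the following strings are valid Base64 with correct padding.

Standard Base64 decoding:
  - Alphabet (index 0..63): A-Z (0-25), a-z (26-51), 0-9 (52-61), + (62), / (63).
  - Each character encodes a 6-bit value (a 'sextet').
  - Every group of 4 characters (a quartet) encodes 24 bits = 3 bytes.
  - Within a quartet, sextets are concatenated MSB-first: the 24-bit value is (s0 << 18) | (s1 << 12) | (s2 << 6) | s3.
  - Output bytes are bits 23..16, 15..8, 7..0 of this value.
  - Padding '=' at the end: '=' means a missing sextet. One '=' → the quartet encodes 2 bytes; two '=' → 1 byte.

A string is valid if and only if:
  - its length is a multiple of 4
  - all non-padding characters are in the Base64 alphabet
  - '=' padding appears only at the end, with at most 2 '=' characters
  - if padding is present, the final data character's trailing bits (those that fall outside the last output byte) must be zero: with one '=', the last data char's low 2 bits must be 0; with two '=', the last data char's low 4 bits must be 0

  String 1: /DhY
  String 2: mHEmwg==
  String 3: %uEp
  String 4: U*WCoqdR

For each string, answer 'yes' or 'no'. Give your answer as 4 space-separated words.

String 1: '/DhY' → valid
String 2: 'mHEmwg==' → valid
String 3: '%uEp' → invalid (bad char(s): ['%'])
String 4: 'U*WCoqdR' → invalid (bad char(s): ['*'])

Answer: yes yes no no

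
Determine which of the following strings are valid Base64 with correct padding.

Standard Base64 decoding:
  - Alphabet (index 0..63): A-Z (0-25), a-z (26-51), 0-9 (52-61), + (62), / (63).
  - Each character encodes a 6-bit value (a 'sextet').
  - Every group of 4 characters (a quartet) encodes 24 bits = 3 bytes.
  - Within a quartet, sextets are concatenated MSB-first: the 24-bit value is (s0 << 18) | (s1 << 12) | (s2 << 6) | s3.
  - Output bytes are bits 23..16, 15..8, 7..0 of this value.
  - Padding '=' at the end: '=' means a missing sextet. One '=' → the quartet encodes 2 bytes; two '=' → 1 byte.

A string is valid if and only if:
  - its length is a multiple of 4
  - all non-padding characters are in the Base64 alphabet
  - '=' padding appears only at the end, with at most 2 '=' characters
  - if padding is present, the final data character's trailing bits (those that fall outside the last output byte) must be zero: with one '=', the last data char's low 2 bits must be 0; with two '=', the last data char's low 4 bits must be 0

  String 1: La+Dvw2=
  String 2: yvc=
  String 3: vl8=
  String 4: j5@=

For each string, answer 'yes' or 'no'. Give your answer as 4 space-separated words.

Answer: no yes yes no

Derivation:
String 1: 'La+Dvw2=' → invalid (bad trailing bits)
String 2: 'yvc=' → valid
String 3: 'vl8=' → valid
String 4: 'j5@=' → invalid (bad char(s): ['@'])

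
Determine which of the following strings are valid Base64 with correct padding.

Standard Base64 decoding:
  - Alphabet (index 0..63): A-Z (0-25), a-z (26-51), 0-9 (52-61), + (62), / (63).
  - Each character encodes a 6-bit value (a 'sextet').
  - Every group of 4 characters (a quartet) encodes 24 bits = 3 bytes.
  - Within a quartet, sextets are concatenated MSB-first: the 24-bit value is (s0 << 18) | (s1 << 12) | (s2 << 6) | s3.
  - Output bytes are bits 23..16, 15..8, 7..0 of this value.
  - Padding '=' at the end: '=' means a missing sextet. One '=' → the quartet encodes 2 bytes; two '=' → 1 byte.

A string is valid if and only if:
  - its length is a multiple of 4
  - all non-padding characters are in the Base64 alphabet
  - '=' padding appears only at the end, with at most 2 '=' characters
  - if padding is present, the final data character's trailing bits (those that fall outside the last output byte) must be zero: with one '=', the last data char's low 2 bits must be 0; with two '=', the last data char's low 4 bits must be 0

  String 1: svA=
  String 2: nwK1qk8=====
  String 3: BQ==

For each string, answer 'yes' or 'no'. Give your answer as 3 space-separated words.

String 1: 'svA=' → valid
String 2: 'nwK1qk8=====' → invalid (5 pad chars (max 2))
String 3: 'BQ==' → valid

Answer: yes no yes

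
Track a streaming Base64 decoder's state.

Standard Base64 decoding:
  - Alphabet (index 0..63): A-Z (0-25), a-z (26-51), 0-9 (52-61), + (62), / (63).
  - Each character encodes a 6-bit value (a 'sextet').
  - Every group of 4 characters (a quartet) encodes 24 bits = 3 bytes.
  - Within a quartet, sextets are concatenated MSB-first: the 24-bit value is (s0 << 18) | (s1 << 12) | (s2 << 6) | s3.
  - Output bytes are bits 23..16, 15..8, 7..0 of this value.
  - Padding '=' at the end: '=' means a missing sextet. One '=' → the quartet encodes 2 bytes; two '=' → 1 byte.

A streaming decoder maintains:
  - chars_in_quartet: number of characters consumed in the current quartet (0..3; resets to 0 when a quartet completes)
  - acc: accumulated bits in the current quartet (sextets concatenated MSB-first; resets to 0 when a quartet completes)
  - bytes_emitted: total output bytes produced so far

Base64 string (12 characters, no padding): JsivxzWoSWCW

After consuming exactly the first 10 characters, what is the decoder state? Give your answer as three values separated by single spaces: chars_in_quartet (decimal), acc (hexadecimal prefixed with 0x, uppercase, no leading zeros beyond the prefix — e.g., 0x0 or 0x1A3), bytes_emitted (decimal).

After char 0 ('J'=9): chars_in_quartet=1 acc=0x9 bytes_emitted=0
After char 1 ('s'=44): chars_in_quartet=2 acc=0x26C bytes_emitted=0
After char 2 ('i'=34): chars_in_quartet=3 acc=0x9B22 bytes_emitted=0
After char 3 ('v'=47): chars_in_quartet=4 acc=0x26C8AF -> emit 26 C8 AF, reset; bytes_emitted=3
After char 4 ('x'=49): chars_in_quartet=1 acc=0x31 bytes_emitted=3
After char 5 ('z'=51): chars_in_quartet=2 acc=0xC73 bytes_emitted=3
After char 6 ('W'=22): chars_in_quartet=3 acc=0x31CD6 bytes_emitted=3
After char 7 ('o'=40): chars_in_quartet=4 acc=0xC735A8 -> emit C7 35 A8, reset; bytes_emitted=6
After char 8 ('S'=18): chars_in_quartet=1 acc=0x12 bytes_emitted=6
After char 9 ('W'=22): chars_in_quartet=2 acc=0x496 bytes_emitted=6

Answer: 2 0x496 6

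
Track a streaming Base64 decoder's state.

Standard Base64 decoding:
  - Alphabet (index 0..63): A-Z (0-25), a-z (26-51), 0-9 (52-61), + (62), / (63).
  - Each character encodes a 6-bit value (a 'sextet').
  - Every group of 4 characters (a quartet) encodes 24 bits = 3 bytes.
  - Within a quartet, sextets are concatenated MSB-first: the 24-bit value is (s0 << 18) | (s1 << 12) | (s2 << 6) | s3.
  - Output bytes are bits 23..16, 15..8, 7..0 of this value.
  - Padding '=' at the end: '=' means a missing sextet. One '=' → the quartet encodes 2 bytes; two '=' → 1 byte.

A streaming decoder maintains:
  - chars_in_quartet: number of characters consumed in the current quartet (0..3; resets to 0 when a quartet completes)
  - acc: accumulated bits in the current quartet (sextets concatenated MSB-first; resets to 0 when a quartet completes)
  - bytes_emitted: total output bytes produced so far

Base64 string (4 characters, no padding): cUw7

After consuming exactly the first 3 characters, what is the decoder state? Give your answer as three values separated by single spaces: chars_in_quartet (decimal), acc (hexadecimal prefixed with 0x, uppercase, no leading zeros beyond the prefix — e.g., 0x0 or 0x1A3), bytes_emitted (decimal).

After char 0 ('c'=28): chars_in_quartet=1 acc=0x1C bytes_emitted=0
After char 1 ('U'=20): chars_in_quartet=2 acc=0x714 bytes_emitted=0
After char 2 ('w'=48): chars_in_quartet=3 acc=0x1C530 bytes_emitted=0

Answer: 3 0x1C530 0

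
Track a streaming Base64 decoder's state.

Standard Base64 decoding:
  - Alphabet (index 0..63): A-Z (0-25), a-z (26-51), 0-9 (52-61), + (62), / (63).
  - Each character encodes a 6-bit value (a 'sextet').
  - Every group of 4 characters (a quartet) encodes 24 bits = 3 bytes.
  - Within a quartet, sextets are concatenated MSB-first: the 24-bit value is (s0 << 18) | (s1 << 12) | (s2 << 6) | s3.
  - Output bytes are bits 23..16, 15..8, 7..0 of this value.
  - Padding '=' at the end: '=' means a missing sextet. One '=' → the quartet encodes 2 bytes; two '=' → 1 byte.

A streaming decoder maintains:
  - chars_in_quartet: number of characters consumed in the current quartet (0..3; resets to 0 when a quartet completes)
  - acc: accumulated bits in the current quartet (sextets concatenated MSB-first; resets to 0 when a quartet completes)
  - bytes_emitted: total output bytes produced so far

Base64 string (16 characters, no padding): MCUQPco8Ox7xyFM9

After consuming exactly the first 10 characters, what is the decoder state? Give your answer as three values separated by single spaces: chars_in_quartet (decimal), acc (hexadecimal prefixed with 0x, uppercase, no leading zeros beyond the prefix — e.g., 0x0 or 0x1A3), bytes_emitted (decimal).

Answer: 2 0x3B1 6

Derivation:
After char 0 ('M'=12): chars_in_quartet=1 acc=0xC bytes_emitted=0
After char 1 ('C'=2): chars_in_quartet=2 acc=0x302 bytes_emitted=0
After char 2 ('U'=20): chars_in_quartet=3 acc=0xC094 bytes_emitted=0
After char 3 ('Q'=16): chars_in_quartet=4 acc=0x302510 -> emit 30 25 10, reset; bytes_emitted=3
After char 4 ('P'=15): chars_in_quartet=1 acc=0xF bytes_emitted=3
After char 5 ('c'=28): chars_in_quartet=2 acc=0x3DC bytes_emitted=3
After char 6 ('o'=40): chars_in_quartet=3 acc=0xF728 bytes_emitted=3
After char 7 ('8'=60): chars_in_quartet=4 acc=0x3DCA3C -> emit 3D CA 3C, reset; bytes_emitted=6
After char 8 ('O'=14): chars_in_quartet=1 acc=0xE bytes_emitted=6
After char 9 ('x'=49): chars_in_quartet=2 acc=0x3B1 bytes_emitted=6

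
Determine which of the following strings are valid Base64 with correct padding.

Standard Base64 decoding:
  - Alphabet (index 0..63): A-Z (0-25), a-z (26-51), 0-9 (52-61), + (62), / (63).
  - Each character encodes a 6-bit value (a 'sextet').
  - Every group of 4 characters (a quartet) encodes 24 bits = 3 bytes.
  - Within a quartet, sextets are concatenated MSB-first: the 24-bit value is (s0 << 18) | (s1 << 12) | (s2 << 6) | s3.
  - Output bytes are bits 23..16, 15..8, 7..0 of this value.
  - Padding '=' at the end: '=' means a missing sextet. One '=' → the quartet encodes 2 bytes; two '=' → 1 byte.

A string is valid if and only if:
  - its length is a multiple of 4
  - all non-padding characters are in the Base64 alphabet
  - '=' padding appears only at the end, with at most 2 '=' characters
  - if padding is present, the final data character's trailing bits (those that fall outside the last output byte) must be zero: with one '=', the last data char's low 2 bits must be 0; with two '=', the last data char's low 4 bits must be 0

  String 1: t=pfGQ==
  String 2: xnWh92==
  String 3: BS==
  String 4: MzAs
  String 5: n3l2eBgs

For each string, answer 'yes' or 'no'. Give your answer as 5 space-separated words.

Answer: no no no yes yes

Derivation:
String 1: 't=pfGQ==' → invalid (bad char(s): ['=']; '=' in middle)
String 2: 'xnWh92==' → invalid (bad trailing bits)
String 3: 'BS==' → invalid (bad trailing bits)
String 4: 'MzAs' → valid
String 5: 'n3l2eBgs' → valid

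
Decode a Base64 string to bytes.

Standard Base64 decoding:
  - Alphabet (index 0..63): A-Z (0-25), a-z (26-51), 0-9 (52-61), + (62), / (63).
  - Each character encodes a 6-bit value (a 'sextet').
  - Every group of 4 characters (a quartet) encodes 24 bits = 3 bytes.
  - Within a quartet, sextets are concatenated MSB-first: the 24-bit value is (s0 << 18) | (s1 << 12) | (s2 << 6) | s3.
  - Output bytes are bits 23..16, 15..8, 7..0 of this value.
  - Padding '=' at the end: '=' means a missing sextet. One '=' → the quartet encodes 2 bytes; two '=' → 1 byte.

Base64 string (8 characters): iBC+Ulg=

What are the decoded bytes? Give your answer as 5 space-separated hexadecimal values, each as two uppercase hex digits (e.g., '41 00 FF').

Answer: 88 10 BE 52 58

Derivation:
After char 0 ('i'=34): chars_in_quartet=1 acc=0x22 bytes_emitted=0
After char 1 ('B'=1): chars_in_quartet=2 acc=0x881 bytes_emitted=0
After char 2 ('C'=2): chars_in_quartet=3 acc=0x22042 bytes_emitted=0
After char 3 ('+'=62): chars_in_quartet=4 acc=0x8810BE -> emit 88 10 BE, reset; bytes_emitted=3
After char 4 ('U'=20): chars_in_quartet=1 acc=0x14 bytes_emitted=3
After char 5 ('l'=37): chars_in_quartet=2 acc=0x525 bytes_emitted=3
After char 6 ('g'=32): chars_in_quartet=3 acc=0x14960 bytes_emitted=3
Padding '=': partial quartet acc=0x14960 -> emit 52 58; bytes_emitted=5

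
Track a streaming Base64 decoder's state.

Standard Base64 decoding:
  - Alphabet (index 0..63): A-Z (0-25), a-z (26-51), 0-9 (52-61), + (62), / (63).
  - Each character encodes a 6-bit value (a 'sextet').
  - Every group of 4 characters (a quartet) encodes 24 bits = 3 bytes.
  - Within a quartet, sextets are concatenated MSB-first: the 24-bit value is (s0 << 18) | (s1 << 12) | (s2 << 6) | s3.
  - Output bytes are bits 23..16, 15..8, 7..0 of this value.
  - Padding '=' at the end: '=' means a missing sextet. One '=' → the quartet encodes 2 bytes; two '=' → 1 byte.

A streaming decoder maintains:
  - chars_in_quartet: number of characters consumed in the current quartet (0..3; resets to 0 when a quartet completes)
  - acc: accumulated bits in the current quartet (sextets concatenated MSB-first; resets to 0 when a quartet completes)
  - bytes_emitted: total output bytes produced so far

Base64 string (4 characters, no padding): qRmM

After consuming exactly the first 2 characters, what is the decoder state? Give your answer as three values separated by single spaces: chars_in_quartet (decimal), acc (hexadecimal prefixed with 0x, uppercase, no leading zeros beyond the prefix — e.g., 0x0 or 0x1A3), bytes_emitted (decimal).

After char 0 ('q'=42): chars_in_quartet=1 acc=0x2A bytes_emitted=0
After char 1 ('R'=17): chars_in_quartet=2 acc=0xA91 bytes_emitted=0

Answer: 2 0xA91 0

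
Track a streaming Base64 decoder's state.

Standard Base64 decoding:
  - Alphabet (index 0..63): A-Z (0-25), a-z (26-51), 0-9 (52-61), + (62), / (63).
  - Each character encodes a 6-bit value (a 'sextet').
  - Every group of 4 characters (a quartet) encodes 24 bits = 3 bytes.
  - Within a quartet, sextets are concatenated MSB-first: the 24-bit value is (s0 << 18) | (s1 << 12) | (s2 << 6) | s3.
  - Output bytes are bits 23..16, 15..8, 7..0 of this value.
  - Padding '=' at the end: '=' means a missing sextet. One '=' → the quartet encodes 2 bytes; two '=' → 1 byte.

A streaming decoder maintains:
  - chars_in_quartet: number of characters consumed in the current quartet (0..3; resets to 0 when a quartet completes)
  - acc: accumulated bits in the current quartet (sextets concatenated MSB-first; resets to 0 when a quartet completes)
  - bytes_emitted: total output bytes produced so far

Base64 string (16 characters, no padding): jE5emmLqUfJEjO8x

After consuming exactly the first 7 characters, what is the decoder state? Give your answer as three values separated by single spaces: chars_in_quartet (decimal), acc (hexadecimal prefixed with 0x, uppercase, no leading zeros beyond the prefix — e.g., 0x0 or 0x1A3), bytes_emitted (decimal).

Answer: 3 0x2698B 3

Derivation:
After char 0 ('j'=35): chars_in_quartet=1 acc=0x23 bytes_emitted=0
After char 1 ('E'=4): chars_in_quartet=2 acc=0x8C4 bytes_emitted=0
After char 2 ('5'=57): chars_in_quartet=3 acc=0x23139 bytes_emitted=0
After char 3 ('e'=30): chars_in_quartet=4 acc=0x8C4E5E -> emit 8C 4E 5E, reset; bytes_emitted=3
After char 4 ('m'=38): chars_in_quartet=1 acc=0x26 bytes_emitted=3
After char 5 ('m'=38): chars_in_quartet=2 acc=0x9A6 bytes_emitted=3
After char 6 ('L'=11): chars_in_quartet=3 acc=0x2698B bytes_emitted=3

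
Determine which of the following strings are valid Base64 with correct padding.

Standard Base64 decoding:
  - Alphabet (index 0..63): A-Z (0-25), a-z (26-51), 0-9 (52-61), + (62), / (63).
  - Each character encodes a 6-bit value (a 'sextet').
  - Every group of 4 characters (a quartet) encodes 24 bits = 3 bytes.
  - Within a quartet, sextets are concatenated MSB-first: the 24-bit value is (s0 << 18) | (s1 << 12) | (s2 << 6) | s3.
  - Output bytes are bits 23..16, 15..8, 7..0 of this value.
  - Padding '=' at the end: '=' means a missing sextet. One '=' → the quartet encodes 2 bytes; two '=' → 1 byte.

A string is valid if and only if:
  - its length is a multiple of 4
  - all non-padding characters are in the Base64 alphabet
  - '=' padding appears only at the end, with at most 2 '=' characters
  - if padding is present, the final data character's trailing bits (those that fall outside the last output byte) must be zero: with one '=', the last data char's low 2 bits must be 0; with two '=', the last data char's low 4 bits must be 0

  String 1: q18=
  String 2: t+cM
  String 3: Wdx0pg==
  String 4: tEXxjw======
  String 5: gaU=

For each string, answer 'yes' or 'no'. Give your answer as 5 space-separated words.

String 1: 'q18=' → valid
String 2: 't+cM' → valid
String 3: 'Wdx0pg==' → valid
String 4: 'tEXxjw======' → invalid (6 pad chars (max 2))
String 5: 'gaU=' → valid

Answer: yes yes yes no yes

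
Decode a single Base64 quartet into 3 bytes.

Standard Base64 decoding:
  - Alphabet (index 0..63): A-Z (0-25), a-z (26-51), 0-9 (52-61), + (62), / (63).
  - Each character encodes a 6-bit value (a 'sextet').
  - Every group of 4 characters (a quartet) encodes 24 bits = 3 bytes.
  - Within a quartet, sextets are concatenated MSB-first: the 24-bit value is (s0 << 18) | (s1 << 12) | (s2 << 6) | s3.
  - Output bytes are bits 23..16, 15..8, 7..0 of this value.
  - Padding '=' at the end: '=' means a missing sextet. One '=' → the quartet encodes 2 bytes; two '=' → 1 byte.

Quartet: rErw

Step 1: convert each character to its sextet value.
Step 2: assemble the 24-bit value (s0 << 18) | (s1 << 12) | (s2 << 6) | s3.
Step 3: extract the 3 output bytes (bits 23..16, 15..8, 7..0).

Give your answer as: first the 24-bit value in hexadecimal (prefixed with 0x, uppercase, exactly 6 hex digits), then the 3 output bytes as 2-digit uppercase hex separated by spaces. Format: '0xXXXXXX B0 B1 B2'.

Answer: 0xAC4AF0 AC 4A F0

Derivation:
Sextets: r=43, E=4, r=43, w=48
24-bit: (43<<18) | (4<<12) | (43<<6) | 48
      = 0xAC0000 | 0x004000 | 0x000AC0 | 0x000030
      = 0xAC4AF0
Bytes: (v>>16)&0xFF=AC, (v>>8)&0xFF=4A, v&0xFF=F0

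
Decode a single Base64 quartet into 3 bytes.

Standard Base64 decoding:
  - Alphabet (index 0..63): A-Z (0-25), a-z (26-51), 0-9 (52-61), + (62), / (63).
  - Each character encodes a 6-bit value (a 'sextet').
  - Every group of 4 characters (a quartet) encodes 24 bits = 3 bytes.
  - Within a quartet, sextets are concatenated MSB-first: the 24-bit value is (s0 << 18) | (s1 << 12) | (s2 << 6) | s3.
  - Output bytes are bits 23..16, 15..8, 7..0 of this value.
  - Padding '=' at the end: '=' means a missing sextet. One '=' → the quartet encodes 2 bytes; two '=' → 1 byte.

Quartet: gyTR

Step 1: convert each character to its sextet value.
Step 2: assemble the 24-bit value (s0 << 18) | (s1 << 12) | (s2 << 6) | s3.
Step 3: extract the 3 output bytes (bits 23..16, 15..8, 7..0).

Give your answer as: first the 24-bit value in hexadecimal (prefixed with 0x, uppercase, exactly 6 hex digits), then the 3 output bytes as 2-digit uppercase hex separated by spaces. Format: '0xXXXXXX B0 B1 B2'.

Sextets: g=32, y=50, T=19, R=17
24-bit: (32<<18) | (50<<12) | (19<<6) | 17
      = 0x800000 | 0x032000 | 0x0004C0 | 0x000011
      = 0x8324D1
Bytes: (v>>16)&0xFF=83, (v>>8)&0xFF=24, v&0xFF=D1

Answer: 0x8324D1 83 24 D1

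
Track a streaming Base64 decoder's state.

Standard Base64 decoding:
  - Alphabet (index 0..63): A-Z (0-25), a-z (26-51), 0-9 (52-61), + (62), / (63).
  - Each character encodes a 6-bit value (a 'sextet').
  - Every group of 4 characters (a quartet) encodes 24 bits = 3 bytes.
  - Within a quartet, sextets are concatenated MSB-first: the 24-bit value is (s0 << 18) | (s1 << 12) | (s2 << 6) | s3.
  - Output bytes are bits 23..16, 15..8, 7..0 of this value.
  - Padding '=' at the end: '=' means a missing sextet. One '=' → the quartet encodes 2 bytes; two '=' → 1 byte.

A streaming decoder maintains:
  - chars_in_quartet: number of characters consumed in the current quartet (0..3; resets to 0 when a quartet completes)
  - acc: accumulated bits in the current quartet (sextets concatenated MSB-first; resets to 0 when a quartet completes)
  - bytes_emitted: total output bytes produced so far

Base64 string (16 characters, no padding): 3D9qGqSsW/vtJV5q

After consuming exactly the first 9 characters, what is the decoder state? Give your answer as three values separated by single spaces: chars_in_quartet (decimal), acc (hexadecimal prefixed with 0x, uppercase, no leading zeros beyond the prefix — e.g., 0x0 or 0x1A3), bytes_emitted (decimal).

After char 0 ('3'=55): chars_in_quartet=1 acc=0x37 bytes_emitted=0
After char 1 ('D'=3): chars_in_quartet=2 acc=0xDC3 bytes_emitted=0
After char 2 ('9'=61): chars_in_quartet=3 acc=0x370FD bytes_emitted=0
After char 3 ('q'=42): chars_in_quartet=4 acc=0xDC3F6A -> emit DC 3F 6A, reset; bytes_emitted=3
After char 4 ('G'=6): chars_in_quartet=1 acc=0x6 bytes_emitted=3
After char 5 ('q'=42): chars_in_quartet=2 acc=0x1AA bytes_emitted=3
After char 6 ('S'=18): chars_in_quartet=3 acc=0x6A92 bytes_emitted=3
After char 7 ('s'=44): chars_in_quartet=4 acc=0x1AA4AC -> emit 1A A4 AC, reset; bytes_emitted=6
After char 8 ('W'=22): chars_in_quartet=1 acc=0x16 bytes_emitted=6

Answer: 1 0x16 6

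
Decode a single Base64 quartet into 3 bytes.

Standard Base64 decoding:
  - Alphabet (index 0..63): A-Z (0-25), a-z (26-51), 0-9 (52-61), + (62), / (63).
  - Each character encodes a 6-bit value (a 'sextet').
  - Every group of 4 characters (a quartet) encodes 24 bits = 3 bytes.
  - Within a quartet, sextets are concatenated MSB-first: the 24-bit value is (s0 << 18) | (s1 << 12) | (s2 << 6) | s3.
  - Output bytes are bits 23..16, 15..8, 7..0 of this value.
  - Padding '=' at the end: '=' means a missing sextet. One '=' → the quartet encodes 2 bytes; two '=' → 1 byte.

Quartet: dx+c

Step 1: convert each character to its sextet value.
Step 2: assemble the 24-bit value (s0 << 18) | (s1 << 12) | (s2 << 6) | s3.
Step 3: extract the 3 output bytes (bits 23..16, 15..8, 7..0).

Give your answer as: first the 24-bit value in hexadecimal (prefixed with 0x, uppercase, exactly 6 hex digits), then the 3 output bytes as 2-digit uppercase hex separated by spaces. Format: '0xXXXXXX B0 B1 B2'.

Answer: 0x771F9C 77 1F 9C

Derivation:
Sextets: d=29, x=49, +=62, c=28
24-bit: (29<<18) | (49<<12) | (62<<6) | 28
      = 0x740000 | 0x031000 | 0x000F80 | 0x00001C
      = 0x771F9C
Bytes: (v>>16)&0xFF=77, (v>>8)&0xFF=1F, v&0xFF=9C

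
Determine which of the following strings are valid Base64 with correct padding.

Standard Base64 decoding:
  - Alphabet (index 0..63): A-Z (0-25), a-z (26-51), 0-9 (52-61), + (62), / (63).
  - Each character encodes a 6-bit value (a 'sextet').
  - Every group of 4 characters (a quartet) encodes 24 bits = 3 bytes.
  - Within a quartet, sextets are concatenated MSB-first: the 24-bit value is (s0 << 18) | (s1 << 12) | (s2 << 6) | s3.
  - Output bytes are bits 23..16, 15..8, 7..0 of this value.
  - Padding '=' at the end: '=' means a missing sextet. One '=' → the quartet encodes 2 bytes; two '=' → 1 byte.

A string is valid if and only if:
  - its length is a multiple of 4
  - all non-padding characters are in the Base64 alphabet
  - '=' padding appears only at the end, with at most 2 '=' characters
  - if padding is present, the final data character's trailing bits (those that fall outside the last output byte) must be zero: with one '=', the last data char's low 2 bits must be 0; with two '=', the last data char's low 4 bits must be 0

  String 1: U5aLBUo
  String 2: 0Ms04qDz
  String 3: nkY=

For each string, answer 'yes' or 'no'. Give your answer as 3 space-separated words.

Answer: no yes yes

Derivation:
String 1: 'U5aLBUo' → invalid (len=7 not mult of 4)
String 2: '0Ms04qDz' → valid
String 3: 'nkY=' → valid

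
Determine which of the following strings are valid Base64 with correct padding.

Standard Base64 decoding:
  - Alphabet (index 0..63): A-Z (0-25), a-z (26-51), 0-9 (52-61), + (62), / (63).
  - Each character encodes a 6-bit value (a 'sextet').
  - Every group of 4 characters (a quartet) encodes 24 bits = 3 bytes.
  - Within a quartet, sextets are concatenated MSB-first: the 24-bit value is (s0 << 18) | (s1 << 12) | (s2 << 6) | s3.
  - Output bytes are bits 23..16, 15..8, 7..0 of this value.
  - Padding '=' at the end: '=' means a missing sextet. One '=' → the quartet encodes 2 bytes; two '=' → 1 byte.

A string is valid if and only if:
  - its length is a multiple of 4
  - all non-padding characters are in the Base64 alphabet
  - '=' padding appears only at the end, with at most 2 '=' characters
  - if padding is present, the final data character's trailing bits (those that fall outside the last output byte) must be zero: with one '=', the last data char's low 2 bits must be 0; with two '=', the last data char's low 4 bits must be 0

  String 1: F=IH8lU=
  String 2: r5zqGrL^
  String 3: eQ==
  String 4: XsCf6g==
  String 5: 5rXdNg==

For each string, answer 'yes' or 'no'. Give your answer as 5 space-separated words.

String 1: 'F=IH8lU=' → invalid (bad char(s): ['=']; '=' in middle)
String 2: 'r5zqGrL^' → invalid (bad char(s): ['^'])
String 3: 'eQ==' → valid
String 4: 'XsCf6g==' → valid
String 5: '5rXdNg==' → valid

Answer: no no yes yes yes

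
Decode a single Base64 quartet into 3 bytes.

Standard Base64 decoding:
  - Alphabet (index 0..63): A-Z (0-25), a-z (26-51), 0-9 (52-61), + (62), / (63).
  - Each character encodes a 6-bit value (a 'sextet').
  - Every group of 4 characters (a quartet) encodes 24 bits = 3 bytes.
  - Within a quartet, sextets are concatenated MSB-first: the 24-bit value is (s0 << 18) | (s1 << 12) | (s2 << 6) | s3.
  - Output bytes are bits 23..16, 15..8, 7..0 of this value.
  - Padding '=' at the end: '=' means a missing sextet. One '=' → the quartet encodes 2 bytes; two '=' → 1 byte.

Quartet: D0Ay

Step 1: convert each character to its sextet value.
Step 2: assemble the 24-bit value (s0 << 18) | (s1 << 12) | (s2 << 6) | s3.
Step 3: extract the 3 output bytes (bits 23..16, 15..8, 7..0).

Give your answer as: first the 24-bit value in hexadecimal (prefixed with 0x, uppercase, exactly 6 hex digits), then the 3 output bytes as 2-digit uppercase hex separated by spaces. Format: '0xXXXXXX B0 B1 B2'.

Answer: 0x0F4032 0F 40 32

Derivation:
Sextets: D=3, 0=52, A=0, y=50
24-bit: (3<<18) | (52<<12) | (0<<6) | 50
      = 0x0C0000 | 0x034000 | 0x000000 | 0x000032
      = 0x0F4032
Bytes: (v>>16)&0xFF=0F, (v>>8)&0xFF=40, v&0xFF=32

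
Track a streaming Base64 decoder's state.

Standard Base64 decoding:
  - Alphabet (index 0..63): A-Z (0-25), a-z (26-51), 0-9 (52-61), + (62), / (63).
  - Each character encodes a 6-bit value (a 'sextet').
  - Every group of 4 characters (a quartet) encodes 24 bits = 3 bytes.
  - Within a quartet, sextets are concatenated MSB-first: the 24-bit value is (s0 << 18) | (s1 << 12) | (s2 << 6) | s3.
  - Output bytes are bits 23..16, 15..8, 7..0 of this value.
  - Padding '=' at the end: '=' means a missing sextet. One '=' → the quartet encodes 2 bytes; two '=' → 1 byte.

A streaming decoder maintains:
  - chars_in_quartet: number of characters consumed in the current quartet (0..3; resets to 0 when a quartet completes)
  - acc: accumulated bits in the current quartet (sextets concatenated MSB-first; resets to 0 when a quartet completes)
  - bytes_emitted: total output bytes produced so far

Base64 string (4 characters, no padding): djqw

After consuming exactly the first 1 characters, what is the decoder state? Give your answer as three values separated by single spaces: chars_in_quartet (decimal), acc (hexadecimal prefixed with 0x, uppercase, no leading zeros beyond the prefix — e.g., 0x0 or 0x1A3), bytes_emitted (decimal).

Answer: 1 0x1D 0

Derivation:
After char 0 ('d'=29): chars_in_quartet=1 acc=0x1D bytes_emitted=0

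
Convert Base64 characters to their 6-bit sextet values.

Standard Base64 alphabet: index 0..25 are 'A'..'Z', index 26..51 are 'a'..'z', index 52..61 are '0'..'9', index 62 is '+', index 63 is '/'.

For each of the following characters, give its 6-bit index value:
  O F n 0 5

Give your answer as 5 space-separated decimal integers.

Answer: 14 5 39 52 57

Derivation:
'O': A..Z range, ord('O') − ord('A') = 14
'F': A..Z range, ord('F') − ord('A') = 5
'n': a..z range, 26 + ord('n') − ord('a') = 39
'0': 0..9 range, 52 + ord('0') − ord('0') = 52
'5': 0..9 range, 52 + ord('5') − ord('0') = 57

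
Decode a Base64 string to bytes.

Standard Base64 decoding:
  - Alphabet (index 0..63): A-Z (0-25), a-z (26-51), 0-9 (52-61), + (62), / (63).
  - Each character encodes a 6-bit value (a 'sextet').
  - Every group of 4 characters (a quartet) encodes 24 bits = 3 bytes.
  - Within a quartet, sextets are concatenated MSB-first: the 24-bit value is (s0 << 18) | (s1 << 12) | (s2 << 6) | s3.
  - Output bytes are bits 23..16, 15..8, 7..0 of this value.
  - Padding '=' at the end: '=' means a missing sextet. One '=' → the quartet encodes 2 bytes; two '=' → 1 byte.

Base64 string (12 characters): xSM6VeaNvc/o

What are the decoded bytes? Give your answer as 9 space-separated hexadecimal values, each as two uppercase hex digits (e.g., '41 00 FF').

After char 0 ('x'=49): chars_in_quartet=1 acc=0x31 bytes_emitted=0
After char 1 ('S'=18): chars_in_quartet=2 acc=0xC52 bytes_emitted=0
After char 2 ('M'=12): chars_in_quartet=3 acc=0x3148C bytes_emitted=0
After char 3 ('6'=58): chars_in_quartet=4 acc=0xC5233A -> emit C5 23 3A, reset; bytes_emitted=3
After char 4 ('V'=21): chars_in_quartet=1 acc=0x15 bytes_emitted=3
After char 5 ('e'=30): chars_in_quartet=2 acc=0x55E bytes_emitted=3
After char 6 ('a'=26): chars_in_quartet=3 acc=0x1579A bytes_emitted=3
After char 7 ('N'=13): chars_in_quartet=4 acc=0x55E68D -> emit 55 E6 8D, reset; bytes_emitted=6
After char 8 ('v'=47): chars_in_quartet=1 acc=0x2F bytes_emitted=6
After char 9 ('c'=28): chars_in_quartet=2 acc=0xBDC bytes_emitted=6
After char 10 ('/'=63): chars_in_quartet=3 acc=0x2F73F bytes_emitted=6
After char 11 ('o'=40): chars_in_quartet=4 acc=0xBDCFE8 -> emit BD CF E8, reset; bytes_emitted=9

Answer: C5 23 3A 55 E6 8D BD CF E8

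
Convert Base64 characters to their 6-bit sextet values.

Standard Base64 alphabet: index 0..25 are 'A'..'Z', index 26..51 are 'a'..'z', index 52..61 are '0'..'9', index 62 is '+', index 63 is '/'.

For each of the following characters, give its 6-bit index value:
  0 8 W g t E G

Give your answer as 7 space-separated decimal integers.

Answer: 52 60 22 32 45 4 6

Derivation:
'0': 0..9 range, 52 + ord('0') − ord('0') = 52
'8': 0..9 range, 52 + ord('8') − ord('0') = 60
'W': A..Z range, ord('W') − ord('A') = 22
'g': a..z range, 26 + ord('g') − ord('a') = 32
't': a..z range, 26 + ord('t') − ord('a') = 45
'E': A..Z range, ord('E') − ord('A') = 4
'G': A..Z range, ord('G') − ord('A') = 6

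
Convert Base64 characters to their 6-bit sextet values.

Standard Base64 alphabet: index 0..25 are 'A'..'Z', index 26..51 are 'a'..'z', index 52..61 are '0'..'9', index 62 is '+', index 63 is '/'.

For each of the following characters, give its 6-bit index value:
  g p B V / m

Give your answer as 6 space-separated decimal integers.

Answer: 32 41 1 21 63 38

Derivation:
'g': a..z range, 26 + ord('g') − ord('a') = 32
'p': a..z range, 26 + ord('p') − ord('a') = 41
'B': A..Z range, ord('B') − ord('A') = 1
'V': A..Z range, ord('V') − ord('A') = 21
'/': index 63
'm': a..z range, 26 + ord('m') − ord('a') = 38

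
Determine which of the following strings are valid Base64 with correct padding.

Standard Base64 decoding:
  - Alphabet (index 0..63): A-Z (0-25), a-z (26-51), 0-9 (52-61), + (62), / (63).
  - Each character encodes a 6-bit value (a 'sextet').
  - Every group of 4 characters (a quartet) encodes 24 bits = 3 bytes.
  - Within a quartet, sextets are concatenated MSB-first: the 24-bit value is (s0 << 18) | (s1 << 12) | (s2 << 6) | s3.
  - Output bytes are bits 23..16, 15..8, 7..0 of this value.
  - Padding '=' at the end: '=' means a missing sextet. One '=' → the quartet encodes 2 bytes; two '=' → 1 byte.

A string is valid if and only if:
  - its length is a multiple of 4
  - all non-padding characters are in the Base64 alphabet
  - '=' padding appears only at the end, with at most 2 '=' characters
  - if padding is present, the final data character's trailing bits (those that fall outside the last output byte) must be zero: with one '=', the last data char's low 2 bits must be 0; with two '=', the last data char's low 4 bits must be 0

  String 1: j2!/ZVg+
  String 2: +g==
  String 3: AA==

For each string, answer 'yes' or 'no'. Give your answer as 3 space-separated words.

Answer: no yes yes

Derivation:
String 1: 'j2!/ZVg+' → invalid (bad char(s): ['!'])
String 2: '+g==' → valid
String 3: 'AA==' → valid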